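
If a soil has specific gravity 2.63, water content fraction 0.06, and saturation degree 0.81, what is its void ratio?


Result: 0.1948

Derivation:
Using the relation e = Gs * w / S
e = 2.63 * 0.06 / 0.81
e = 0.1948


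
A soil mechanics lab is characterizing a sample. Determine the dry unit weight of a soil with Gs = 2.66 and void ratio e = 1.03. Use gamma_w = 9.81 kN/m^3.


Using gamma_d = Gs * gamma_w / (1 + e)
gamma_d = 2.66 * 9.81 / (1 + 1.03)
gamma_d = 2.66 * 9.81 / 2.03
gamma_d = 12.854 kN/m^3


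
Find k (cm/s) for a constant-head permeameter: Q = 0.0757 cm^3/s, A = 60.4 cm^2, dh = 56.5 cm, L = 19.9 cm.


Compute hydraulic gradient:
i = dh / L = 56.5 / 19.9 = 2.8392
Then apply Darcy's law:
k = Q / (A * i)
k = 0.0757 / (60.4 * 2.8392)
k = 0.0757 / 171.487
k = 0.000441 cm/s


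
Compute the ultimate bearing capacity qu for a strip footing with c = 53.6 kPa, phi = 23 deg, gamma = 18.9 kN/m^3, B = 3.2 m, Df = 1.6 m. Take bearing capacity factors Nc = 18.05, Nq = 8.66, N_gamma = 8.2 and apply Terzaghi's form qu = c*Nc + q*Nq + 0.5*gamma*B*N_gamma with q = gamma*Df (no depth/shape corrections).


Result: 1477.33 kPa

Derivation:
Compute qu = c*Nc + gamma*Df*Nq + 0.5*gamma*B*N_gamma
Term 1: 53.6 * 18.05 = 967.48
Term 2: 18.9 * 1.6 * 8.66 = 261.8784
Term 3: 0.5 * 18.9 * 3.2 * 8.2 = 247.968
qu = 967.48 + 261.8784 + 247.968
qu = 1477.33 kPa


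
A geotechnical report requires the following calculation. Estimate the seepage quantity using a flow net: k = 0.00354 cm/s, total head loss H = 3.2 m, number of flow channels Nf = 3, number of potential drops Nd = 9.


Convert k to m/s for unit consistency with H:
k = 0.00354 cm/s = 0.00354 / 100 m/s = 3.54e-05 m/s
Using q = k * H * Nf / Nd
Nf / Nd = 3 / 9 = 0.3333
q = 3.54e-05 * 3.2 * 0.3333
q = 3.776e-05 m^3/s per m


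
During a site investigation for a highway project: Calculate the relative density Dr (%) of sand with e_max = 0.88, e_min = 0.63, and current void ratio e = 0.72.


Using Dr = (e_max - e) / (e_max - e_min) * 100
e_max - e = 0.88 - 0.72 = 0.16
e_max - e_min = 0.88 - 0.63 = 0.25
Dr = 0.16 / 0.25 * 100
Dr = 64.0 %


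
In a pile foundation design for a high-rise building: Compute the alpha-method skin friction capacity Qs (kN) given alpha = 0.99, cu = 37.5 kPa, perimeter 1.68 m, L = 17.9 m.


Using Qs = alpha * cu * perimeter * L
Qs = 0.99 * 37.5 * 1.68 * 17.9
Qs = 1116.42 kN


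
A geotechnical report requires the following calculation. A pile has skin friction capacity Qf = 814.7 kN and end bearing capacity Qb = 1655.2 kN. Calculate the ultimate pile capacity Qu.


Using Qu = Qf + Qb
Qu = 814.7 + 1655.2
Qu = 2469.9 kN


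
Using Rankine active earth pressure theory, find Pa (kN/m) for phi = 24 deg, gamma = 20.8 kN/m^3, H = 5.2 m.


Compute active earth pressure coefficient:
Ka = tan^2(45 - phi/2) = tan^2(33.0) = 0.42173
Compute active force:
Pa = 0.5 * Ka * gamma * H^2
Pa = 0.5 * 0.42173 * 20.8 * 5.2^2
Pa = 118.6 kN/m


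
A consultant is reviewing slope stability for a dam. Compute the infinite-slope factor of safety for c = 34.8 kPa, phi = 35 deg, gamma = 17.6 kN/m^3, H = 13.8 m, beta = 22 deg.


Result: 2.146

Derivation:
Using Fs = c / (gamma*H*sin(beta)*cos(beta)) + tan(phi)/tan(beta)
Cohesion contribution = 34.8 / (17.6*13.8*sin(22)*cos(22))
Cohesion contribution = 0.412521
Friction contribution = tan(35)/tan(22) = 1.73307
Fs = 0.412521 + 1.73307
Fs = 2.146


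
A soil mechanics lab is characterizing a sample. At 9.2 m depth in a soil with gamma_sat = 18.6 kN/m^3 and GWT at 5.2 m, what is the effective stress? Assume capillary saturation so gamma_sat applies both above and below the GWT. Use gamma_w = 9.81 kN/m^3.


Total stress = gamma_sat * depth
sigma = 18.6 * 9.2 = 171.12 kPa
Pore water pressure u = gamma_w * (depth - d_wt)
u = 9.81 * (9.2 - 5.2) = 39.24 kPa
Effective stress = sigma - u
sigma' = 171.12 - 39.24 = 131.88 kPa


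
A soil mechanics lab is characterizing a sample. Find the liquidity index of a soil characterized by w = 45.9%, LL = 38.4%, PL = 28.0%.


Result: 1.721

Derivation:
First compute the plasticity index:
PI = LL - PL = 38.4 - 28.0 = 10.4
Then compute the liquidity index:
LI = (w - PL) / PI
LI = (45.9 - 28.0) / 10.4
LI = 1.721


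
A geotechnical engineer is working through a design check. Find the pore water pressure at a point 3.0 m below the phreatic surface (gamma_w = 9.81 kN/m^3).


Using u = gamma_w * h_w
u = 9.81 * 3.0
u = 29.43 kPa


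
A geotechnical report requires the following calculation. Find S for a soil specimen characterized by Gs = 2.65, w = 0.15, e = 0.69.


Using S = Gs * w / e
S = 2.65 * 0.15 / 0.69
S = 0.5761


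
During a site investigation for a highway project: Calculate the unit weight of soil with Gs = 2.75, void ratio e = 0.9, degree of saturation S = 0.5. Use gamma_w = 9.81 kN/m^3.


Result: 16.522 kN/m^3

Derivation:
Using gamma = gamma_w * (Gs + S*e) / (1 + e)
Numerator: Gs + S*e = 2.75 + 0.5*0.9 = 3.2
Denominator: 1 + e = 1 + 0.9 = 1.9
gamma = 9.81 * 3.2 / 1.9
gamma = 16.522 kN/m^3


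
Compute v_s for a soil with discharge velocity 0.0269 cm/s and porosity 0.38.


Result: 0.07079 cm/s

Derivation:
Using v_s = v_d / n
v_s = 0.0269 / 0.38
v_s = 0.07079 cm/s


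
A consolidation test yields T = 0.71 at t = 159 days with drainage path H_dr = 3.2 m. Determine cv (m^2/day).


Using cv = T * H_dr^2 / t
H_dr^2 = 3.2^2 = 10.24
cv = 0.71 * 10.24 / 159
cv = 0.04573 m^2/day


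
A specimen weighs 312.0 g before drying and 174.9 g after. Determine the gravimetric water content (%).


Using w = (m_wet - m_dry) / m_dry * 100
m_wet - m_dry = 312.0 - 174.9 = 137.1 g
w = 137.1 / 174.9 * 100
w = 78.39 %


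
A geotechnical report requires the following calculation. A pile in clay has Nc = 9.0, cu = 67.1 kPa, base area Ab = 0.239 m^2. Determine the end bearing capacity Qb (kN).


Using Qb = Nc * cu * Ab
Qb = 9.0 * 67.1 * 0.239
Qb = 144.33 kN


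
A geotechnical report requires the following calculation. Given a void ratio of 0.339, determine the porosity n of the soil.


Result: 0.2532

Derivation:
Using the relation n = e / (1 + e)
n = 0.339 / (1 + 0.339)
n = 0.339 / 1.339
n = 0.2532


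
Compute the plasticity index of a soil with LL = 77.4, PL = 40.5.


Using PI = LL - PL
PI = 77.4 - 40.5
PI = 36.9


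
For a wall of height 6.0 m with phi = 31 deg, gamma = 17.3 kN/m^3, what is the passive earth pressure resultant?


Result: 972.82 kN/m

Derivation:
Compute passive earth pressure coefficient:
Kp = tan^2(45 + phi/2) = tan^2(60.5) = 3.124035
Compute passive force:
Pp = 0.5 * Kp * gamma * H^2
Pp = 0.5 * 3.124035 * 17.3 * 6.0^2
Pp = 972.82 kN/m


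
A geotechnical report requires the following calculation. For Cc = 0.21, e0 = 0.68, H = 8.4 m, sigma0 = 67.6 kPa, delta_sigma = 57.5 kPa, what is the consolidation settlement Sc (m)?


Using Sc = Cc * H / (1 + e0) * log10((sigma0 + delta_sigma) / sigma0)
Stress ratio = (67.6 + 57.5) / 67.6 = 1.85059
log10(1.85059) = 0.267311
Cc * H / (1 + e0) = 0.21 * 8.4 / (1 + 0.68) = 1.05
Sc = 1.05 * 0.267311
Sc = 0.2807 m


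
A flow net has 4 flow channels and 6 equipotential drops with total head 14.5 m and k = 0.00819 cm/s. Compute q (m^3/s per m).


Result: 0.0007917 m^3/s per m

Derivation:
Convert k to m/s for unit consistency with H:
k = 0.00819 cm/s = 0.00819 / 100 m/s = 8.19e-05 m/s
Using q = k * H * Nf / Nd
Nf / Nd = 4 / 6 = 0.6667
q = 8.19e-05 * 14.5 * 0.6667
q = 0.0007917 m^3/s per m


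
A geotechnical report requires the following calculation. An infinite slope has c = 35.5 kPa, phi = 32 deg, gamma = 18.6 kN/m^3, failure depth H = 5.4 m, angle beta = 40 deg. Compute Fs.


Using Fs = c / (gamma*H*sin(beta)*cos(beta)) + tan(phi)/tan(beta)
Cohesion contribution = 35.5 / (18.6*5.4*sin(40)*cos(40))
Cohesion contribution = 0.717795
Friction contribution = tan(32)/tan(40) = 0.74469
Fs = 0.717795 + 0.74469
Fs = 1.462


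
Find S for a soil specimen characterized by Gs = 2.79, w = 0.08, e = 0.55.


Using S = Gs * w / e
S = 2.79 * 0.08 / 0.55
S = 0.4058


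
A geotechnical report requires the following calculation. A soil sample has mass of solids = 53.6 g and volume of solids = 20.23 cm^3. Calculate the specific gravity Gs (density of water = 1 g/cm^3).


Result: 2.65

Derivation:
Using Gs = m_s / (V_s * rho_w)
Since rho_w = 1 g/cm^3:
Gs = 53.6 / 20.23
Gs = 2.65


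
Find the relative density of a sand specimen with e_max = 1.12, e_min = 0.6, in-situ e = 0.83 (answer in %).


Using Dr = (e_max - e) / (e_max - e_min) * 100
e_max - e = 1.12 - 0.83 = 0.29
e_max - e_min = 1.12 - 0.6 = 0.52
Dr = 0.29 / 0.52 * 100
Dr = 55.77 %


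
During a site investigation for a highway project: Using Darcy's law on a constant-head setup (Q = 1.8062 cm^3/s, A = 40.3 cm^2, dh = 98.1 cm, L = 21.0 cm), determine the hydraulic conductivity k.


Compute hydraulic gradient:
i = dh / L = 98.1 / 21.0 = 4.67143
Then apply Darcy's law:
k = Q / (A * i)
k = 1.8062 / (40.3 * 4.67143)
k = 1.8062 / 188.259
k = 0.009594 cm/s


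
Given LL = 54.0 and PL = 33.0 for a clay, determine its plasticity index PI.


Using PI = LL - PL
PI = 54.0 - 33.0
PI = 21.0


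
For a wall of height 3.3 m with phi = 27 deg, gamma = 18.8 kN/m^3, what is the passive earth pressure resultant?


Result: 272.59 kN/m

Derivation:
Compute passive earth pressure coefficient:
Kp = tan^2(45 + phi/2) = tan^2(58.5) = 2.66294
Compute passive force:
Pp = 0.5 * Kp * gamma * H^2
Pp = 0.5 * 2.66294 * 18.8 * 3.3^2
Pp = 272.59 kN/m


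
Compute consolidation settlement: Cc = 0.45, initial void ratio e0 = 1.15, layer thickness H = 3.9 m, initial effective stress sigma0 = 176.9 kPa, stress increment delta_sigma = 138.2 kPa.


Result: 0.2047 m

Derivation:
Using Sc = Cc * H / (1 + e0) * log10((sigma0 + delta_sigma) / sigma0)
Stress ratio = (176.9 + 138.2) / 176.9 = 1.78123
log10(1.78123) = 0.250721
Cc * H / (1 + e0) = 0.45 * 3.9 / (1 + 1.15) = 0.816279
Sc = 0.816279 * 0.250721
Sc = 0.2047 m


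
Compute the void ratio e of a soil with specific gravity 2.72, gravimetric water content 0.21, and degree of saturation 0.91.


Result: 0.6277

Derivation:
Using the relation e = Gs * w / S
e = 2.72 * 0.21 / 0.91
e = 0.6277


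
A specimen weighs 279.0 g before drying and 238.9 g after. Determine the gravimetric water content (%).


Using w = (m_wet - m_dry) / m_dry * 100
m_wet - m_dry = 279.0 - 238.9 = 40.1 g
w = 40.1 / 238.9 * 100
w = 16.79 %


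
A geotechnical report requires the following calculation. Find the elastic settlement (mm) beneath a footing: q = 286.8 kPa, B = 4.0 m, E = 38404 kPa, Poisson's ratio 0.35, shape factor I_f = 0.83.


Using Se = q * B * (1 - nu^2) * I_f / E
1 - nu^2 = 1 - 0.35^2 = 0.8775
Se = 286.8 * 4.0 * 0.8775 * 0.83 / 38404
Se = 0.021756 m
Convert to mm: Se = 0.021756 * 1000 = 21.756 mm


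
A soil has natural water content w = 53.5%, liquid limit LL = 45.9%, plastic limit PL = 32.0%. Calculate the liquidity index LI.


Result: 1.547

Derivation:
First compute the plasticity index:
PI = LL - PL = 45.9 - 32.0 = 13.9
Then compute the liquidity index:
LI = (w - PL) / PI
LI = (53.5 - 32.0) / 13.9
LI = 1.547


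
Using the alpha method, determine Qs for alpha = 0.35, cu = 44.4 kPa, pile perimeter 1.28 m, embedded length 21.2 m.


Using Qs = alpha * cu * perimeter * L
Qs = 0.35 * 44.4 * 1.28 * 21.2
Qs = 421.69 kN


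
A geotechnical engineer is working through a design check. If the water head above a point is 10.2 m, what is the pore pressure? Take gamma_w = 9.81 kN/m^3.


Using u = gamma_w * h_w
u = 9.81 * 10.2
u = 100.06 kPa


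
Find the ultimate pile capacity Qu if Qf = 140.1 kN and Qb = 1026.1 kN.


Result: 1166.2 kN

Derivation:
Using Qu = Qf + Qb
Qu = 140.1 + 1026.1
Qu = 1166.2 kN


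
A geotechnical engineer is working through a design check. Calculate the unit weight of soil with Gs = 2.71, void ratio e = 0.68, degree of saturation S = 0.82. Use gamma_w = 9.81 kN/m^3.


Using gamma = gamma_w * (Gs + S*e) / (1 + e)
Numerator: Gs + S*e = 2.71 + 0.82*0.68 = 3.2676
Denominator: 1 + e = 1 + 0.68 = 1.68
gamma = 9.81 * 3.2676 / 1.68
gamma = 19.08 kN/m^3


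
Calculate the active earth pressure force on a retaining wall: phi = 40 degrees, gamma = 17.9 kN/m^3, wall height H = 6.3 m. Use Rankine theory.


Result: 77.24 kN/m

Derivation:
Compute active earth pressure coefficient:
Ka = tan^2(45 - phi/2) = tan^2(25.0) = 0.217443
Compute active force:
Pa = 0.5 * Ka * gamma * H^2
Pa = 0.5 * 0.217443 * 17.9 * 6.3^2
Pa = 77.24 kN/m


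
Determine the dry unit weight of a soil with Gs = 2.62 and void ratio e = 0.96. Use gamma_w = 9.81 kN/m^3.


Using gamma_d = Gs * gamma_w / (1 + e)
gamma_d = 2.62 * 9.81 / (1 + 0.96)
gamma_d = 2.62 * 9.81 / 1.96
gamma_d = 13.113 kN/m^3


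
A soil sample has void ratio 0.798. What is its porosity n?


Using the relation n = e / (1 + e)
n = 0.798 / (1 + 0.798)
n = 0.798 / 1.798
n = 0.4438


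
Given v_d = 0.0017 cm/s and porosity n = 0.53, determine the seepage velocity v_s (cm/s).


Result: 0.00321 cm/s

Derivation:
Using v_s = v_d / n
v_s = 0.0017 / 0.53
v_s = 0.00321 cm/s


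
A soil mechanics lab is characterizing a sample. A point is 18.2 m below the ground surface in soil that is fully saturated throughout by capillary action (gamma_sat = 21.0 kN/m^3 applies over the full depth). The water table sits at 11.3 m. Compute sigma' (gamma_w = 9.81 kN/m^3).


Result: 314.51 kPa

Derivation:
Total stress = gamma_sat * depth
sigma = 21.0 * 18.2 = 382.2 kPa
Pore water pressure u = gamma_w * (depth - d_wt)
u = 9.81 * (18.2 - 11.3) = 67.689 kPa
Effective stress = sigma - u
sigma' = 382.2 - 67.689 = 314.51 kPa


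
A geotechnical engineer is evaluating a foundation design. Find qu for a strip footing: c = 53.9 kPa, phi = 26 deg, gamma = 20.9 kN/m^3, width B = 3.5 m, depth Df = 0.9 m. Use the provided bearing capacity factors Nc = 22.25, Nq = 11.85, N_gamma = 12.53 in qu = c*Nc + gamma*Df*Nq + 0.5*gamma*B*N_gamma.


Compute qu = c*Nc + gamma*Df*Nq + 0.5*gamma*B*N_gamma
Term 1: 53.9 * 22.25 = 1199.275
Term 2: 20.9 * 0.9 * 11.85 = 222.8985
Term 3: 0.5 * 20.9 * 3.5 * 12.53 = 458.28475
qu = 1199.275 + 222.8985 + 458.28475
qu = 1880.46 kPa


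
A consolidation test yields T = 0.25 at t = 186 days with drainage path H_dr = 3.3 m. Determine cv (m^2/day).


Using cv = T * H_dr^2 / t
H_dr^2 = 3.3^2 = 10.89
cv = 0.25 * 10.89 / 186
cv = 0.01464 m^2/day


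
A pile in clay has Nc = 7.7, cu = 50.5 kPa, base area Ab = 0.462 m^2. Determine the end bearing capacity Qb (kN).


Using Qb = Nc * cu * Ab
Qb = 7.7 * 50.5 * 0.462
Qb = 179.65 kN


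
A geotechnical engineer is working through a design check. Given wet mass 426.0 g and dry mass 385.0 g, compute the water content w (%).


Using w = (m_wet - m_dry) / m_dry * 100
m_wet - m_dry = 426.0 - 385.0 = 41.0 g
w = 41.0 / 385.0 * 100
w = 10.65 %


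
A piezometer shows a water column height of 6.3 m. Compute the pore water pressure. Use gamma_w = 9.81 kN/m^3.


Result: 61.8 kPa

Derivation:
Using u = gamma_w * h_w
u = 9.81 * 6.3
u = 61.8 kPa


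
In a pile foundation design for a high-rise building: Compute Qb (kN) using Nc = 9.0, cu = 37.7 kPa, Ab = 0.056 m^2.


Using Qb = Nc * cu * Ab
Qb = 9.0 * 37.7 * 0.056
Qb = 19.0 kN


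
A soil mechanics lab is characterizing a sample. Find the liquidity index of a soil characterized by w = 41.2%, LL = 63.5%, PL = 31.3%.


Result: 0.307

Derivation:
First compute the plasticity index:
PI = LL - PL = 63.5 - 31.3 = 32.2
Then compute the liquidity index:
LI = (w - PL) / PI
LI = (41.2 - 31.3) / 32.2
LI = 0.307


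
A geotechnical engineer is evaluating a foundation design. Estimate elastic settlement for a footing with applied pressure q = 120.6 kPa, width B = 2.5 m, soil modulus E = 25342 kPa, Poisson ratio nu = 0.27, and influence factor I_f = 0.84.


Result: 9.265 mm

Derivation:
Using Se = q * B * (1 - nu^2) * I_f / E
1 - nu^2 = 1 - 0.27^2 = 0.9271
Se = 120.6 * 2.5 * 0.9271 * 0.84 / 25342
Se = 0.009265 m
Convert to mm: Se = 0.009265 * 1000 = 9.265 mm


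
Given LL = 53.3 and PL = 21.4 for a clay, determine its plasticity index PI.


Result: 31.9

Derivation:
Using PI = LL - PL
PI = 53.3 - 21.4
PI = 31.9


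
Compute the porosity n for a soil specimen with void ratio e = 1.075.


Using the relation n = e / (1 + e)
n = 1.075 / (1 + 1.075)
n = 1.075 / 2.075
n = 0.5181


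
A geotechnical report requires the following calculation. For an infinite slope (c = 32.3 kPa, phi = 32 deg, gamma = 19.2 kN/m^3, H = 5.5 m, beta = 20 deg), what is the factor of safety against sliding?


Using Fs = c / (gamma*H*sin(beta)*cos(beta)) + tan(phi)/tan(beta)
Cohesion contribution = 32.3 / (19.2*5.5*sin(20)*cos(20))
Cohesion contribution = 0.951702
Friction contribution = tan(32)/tan(20) = 1.71681
Fs = 0.951702 + 1.71681
Fs = 2.669


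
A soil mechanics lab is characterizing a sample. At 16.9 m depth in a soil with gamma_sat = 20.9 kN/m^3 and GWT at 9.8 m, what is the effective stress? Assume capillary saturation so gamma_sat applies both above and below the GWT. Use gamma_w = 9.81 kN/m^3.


Result: 283.56 kPa

Derivation:
Total stress = gamma_sat * depth
sigma = 20.9 * 16.9 = 353.21 kPa
Pore water pressure u = gamma_w * (depth - d_wt)
u = 9.81 * (16.9 - 9.8) = 69.651 kPa
Effective stress = sigma - u
sigma' = 353.21 - 69.651 = 283.56 kPa


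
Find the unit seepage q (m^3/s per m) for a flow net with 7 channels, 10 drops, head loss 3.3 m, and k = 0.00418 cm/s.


Convert k to m/s for unit consistency with H:
k = 0.00418 cm/s = 0.00418 / 100 m/s = 4.18e-05 m/s
Using q = k * H * Nf / Nd
Nf / Nd = 7 / 10 = 0.7
q = 4.18e-05 * 3.3 * 0.7
q = 9.656e-05 m^3/s per m


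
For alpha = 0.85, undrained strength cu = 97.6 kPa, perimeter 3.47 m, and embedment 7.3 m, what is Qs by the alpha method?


Result: 2101.46 kN

Derivation:
Using Qs = alpha * cu * perimeter * L
Qs = 0.85 * 97.6 * 3.47 * 7.3
Qs = 2101.46 kN


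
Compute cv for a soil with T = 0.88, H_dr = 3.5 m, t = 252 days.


Using cv = T * H_dr^2 / t
H_dr^2 = 3.5^2 = 12.25
cv = 0.88 * 12.25 / 252
cv = 0.04278 m^2/day


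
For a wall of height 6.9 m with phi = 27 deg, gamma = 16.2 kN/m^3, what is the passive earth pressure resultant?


Compute passive earth pressure coefficient:
Kp = tan^2(45 + phi/2) = tan^2(58.5) = 2.66294
Compute passive force:
Pp = 0.5 * Kp * gamma * H^2
Pp = 0.5 * 2.66294 * 16.2 * 6.9^2
Pp = 1026.94 kN/m


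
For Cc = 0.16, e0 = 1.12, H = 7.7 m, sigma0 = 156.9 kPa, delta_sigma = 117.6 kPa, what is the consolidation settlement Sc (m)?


Result: 0.1412 m

Derivation:
Using Sc = Cc * H / (1 + e0) * log10((sigma0 + delta_sigma) / sigma0)
Stress ratio = (156.9 + 117.6) / 156.9 = 1.74952
log10(1.74952) = 0.242919
Cc * H / (1 + e0) = 0.16 * 7.7 / (1 + 1.12) = 0.581132
Sc = 0.581132 * 0.242919
Sc = 0.1412 m


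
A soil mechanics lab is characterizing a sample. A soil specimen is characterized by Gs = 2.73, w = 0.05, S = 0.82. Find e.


Using the relation e = Gs * w / S
e = 2.73 * 0.05 / 0.82
e = 0.1665


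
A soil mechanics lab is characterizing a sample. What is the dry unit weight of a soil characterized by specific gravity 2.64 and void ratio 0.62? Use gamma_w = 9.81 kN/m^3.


Using gamma_d = Gs * gamma_w / (1 + e)
gamma_d = 2.64 * 9.81 / (1 + 0.62)
gamma_d = 2.64 * 9.81 / 1.62
gamma_d = 15.987 kN/m^3


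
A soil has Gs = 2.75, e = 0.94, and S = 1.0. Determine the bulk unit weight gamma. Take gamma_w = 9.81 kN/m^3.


Result: 18.659 kN/m^3

Derivation:
Using gamma = gamma_w * (Gs + S*e) / (1 + e)
Numerator: Gs + S*e = 2.75 + 1.0*0.94 = 3.69
Denominator: 1 + e = 1 + 0.94 = 1.94
gamma = 9.81 * 3.69 / 1.94
gamma = 18.659 kN/m^3


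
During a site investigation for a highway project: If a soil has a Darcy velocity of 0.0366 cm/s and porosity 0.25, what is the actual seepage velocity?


Using v_s = v_d / n
v_s = 0.0366 / 0.25
v_s = 0.1464 cm/s


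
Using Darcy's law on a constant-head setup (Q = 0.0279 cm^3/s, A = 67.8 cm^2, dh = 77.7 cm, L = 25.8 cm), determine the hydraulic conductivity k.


Compute hydraulic gradient:
i = dh / L = 77.7 / 25.8 = 3.01163
Then apply Darcy's law:
k = Q / (A * i)
k = 0.0279 / (67.8 * 3.01163)
k = 0.0279 / 204.188
k = 0.000137 cm/s


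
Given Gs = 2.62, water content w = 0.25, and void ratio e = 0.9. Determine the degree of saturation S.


Result: 0.7278

Derivation:
Using S = Gs * w / e
S = 2.62 * 0.25 / 0.9
S = 0.7278


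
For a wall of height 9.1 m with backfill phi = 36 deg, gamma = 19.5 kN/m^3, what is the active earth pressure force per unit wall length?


Compute active earth pressure coefficient:
Ka = tan^2(45 - phi/2) = tan^2(27.0) = 0.259616
Compute active force:
Pa = 0.5 * Ka * gamma * H^2
Pa = 0.5 * 0.259616 * 19.5 * 9.1^2
Pa = 209.61 kN/m


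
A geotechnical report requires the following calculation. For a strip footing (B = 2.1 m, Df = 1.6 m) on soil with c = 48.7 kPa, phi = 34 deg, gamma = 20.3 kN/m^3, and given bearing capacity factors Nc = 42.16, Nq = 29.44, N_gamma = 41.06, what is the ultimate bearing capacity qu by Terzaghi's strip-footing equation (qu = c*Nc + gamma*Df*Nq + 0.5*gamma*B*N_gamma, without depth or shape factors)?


Compute qu = c*Nc + gamma*Df*Nq + 0.5*gamma*B*N_gamma
Term 1: 48.7 * 42.16 = 2053.192
Term 2: 20.3 * 1.6 * 29.44 = 956.2112
Term 3: 0.5 * 20.3 * 2.1 * 41.06 = 875.1939
qu = 2053.192 + 956.2112 + 875.1939
qu = 3884.6 kPa


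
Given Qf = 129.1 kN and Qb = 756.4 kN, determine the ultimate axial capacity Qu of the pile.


Using Qu = Qf + Qb
Qu = 129.1 + 756.4
Qu = 885.5 kN


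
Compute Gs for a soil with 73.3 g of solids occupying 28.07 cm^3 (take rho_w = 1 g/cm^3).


Using Gs = m_s / (V_s * rho_w)
Since rho_w = 1 g/cm^3:
Gs = 73.3 / 28.07
Gs = 2.611


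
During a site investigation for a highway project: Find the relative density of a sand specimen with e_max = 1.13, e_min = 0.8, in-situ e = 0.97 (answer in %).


Using Dr = (e_max - e) / (e_max - e_min) * 100
e_max - e = 1.13 - 0.97 = 0.16
e_max - e_min = 1.13 - 0.8 = 0.33
Dr = 0.16 / 0.33 * 100
Dr = 48.48 %


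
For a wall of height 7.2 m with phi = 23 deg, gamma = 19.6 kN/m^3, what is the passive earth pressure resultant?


Compute passive earth pressure coefficient:
Kp = tan^2(45 + phi/2) = tan^2(56.5) = 2.282623
Compute passive force:
Pp = 0.5 * Kp * gamma * H^2
Pp = 0.5 * 2.282623 * 19.6 * 7.2^2
Pp = 1159.65 kN/m


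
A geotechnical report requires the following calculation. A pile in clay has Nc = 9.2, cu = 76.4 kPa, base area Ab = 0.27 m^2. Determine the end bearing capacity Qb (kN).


Using Qb = Nc * cu * Ab
Qb = 9.2 * 76.4 * 0.27
Qb = 189.78 kN


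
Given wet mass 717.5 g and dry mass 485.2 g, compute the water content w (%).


Using w = (m_wet - m_dry) / m_dry * 100
m_wet - m_dry = 717.5 - 485.2 = 232.3 g
w = 232.3 / 485.2 * 100
w = 47.88 %


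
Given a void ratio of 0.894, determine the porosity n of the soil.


Using the relation n = e / (1 + e)
n = 0.894 / (1 + 0.894)
n = 0.894 / 1.894
n = 0.472


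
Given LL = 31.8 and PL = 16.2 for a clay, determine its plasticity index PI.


Using PI = LL - PL
PI = 31.8 - 16.2
PI = 15.6


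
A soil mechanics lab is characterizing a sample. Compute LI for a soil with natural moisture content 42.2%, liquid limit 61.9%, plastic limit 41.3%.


Result: 0.044

Derivation:
First compute the plasticity index:
PI = LL - PL = 61.9 - 41.3 = 20.6
Then compute the liquidity index:
LI = (w - PL) / PI
LI = (42.2 - 41.3) / 20.6
LI = 0.044


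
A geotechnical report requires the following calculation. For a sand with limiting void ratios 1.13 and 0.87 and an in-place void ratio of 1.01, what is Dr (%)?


Result: 46.15 %

Derivation:
Using Dr = (e_max - e) / (e_max - e_min) * 100
e_max - e = 1.13 - 1.01 = 0.12
e_max - e_min = 1.13 - 0.87 = 0.26
Dr = 0.12 / 0.26 * 100
Dr = 46.15 %


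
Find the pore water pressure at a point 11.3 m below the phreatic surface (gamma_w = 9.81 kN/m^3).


Result: 110.85 kPa

Derivation:
Using u = gamma_w * h_w
u = 9.81 * 11.3
u = 110.85 kPa


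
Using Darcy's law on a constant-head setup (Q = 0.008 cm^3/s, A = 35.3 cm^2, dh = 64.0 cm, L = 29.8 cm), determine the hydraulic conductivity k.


Result: 0.000106 cm/s

Derivation:
Compute hydraulic gradient:
i = dh / L = 64.0 / 29.8 = 2.14765
Then apply Darcy's law:
k = Q / (A * i)
k = 0.008 / (35.3 * 2.14765)
k = 0.008 / 75.8121
k = 0.000106 cm/s


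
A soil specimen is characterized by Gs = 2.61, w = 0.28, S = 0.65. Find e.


Using the relation e = Gs * w / S
e = 2.61 * 0.28 / 0.65
e = 1.1243


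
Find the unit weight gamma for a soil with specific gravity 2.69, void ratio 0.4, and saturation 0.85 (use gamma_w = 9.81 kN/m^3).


Using gamma = gamma_w * (Gs + S*e) / (1 + e)
Numerator: Gs + S*e = 2.69 + 0.85*0.4 = 3.03
Denominator: 1 + e = 1 + 0.4 = 1.4
gamma = 9.81 * 3.03 / 1.4
gamma = 21.232 kN/m^3


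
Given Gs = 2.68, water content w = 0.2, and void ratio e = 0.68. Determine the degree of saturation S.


Using S = Gs * w / e
S = 2.68 * 0.2 / 0.68
S = 0.7882


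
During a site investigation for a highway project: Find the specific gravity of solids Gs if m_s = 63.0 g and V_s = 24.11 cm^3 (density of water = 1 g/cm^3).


Result: 2.613

Derivation:
Using Gs = m_s / (V_s * rho_w)
Since rho_w = 1 g/cm^3:
Gs = 63.0 / 24.11
Gs = 2.613


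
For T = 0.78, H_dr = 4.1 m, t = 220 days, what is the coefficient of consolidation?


Result: 0.0596 m^2/day

Derivation:
Using cv = T * H_dr^2 / t
H_dr^2 = 4.1^2 = 16.81
cv = 0.78 * 16.81 / 220
cv = 0.0596 m^2/day


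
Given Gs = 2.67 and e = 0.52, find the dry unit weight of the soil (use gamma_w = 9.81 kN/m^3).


Result: 17.232 kN/m^3

Derivation:
Using gamma_d = Gs * gamma_w / (1 + e)
gamma_d = 2.67 * 9.81 / (1 + 0.52)
gamma_d = 2.67 * 9.81 / 1.52
gamma_d = 17.232 kN/m^3


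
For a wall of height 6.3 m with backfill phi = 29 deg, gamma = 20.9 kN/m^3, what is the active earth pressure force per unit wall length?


Compute active earth pressure coefficient:
Ka = tan^2(45 - phi/2) = tan^2(30.5) = 0.346974
Compute active force:
Pa = 0.5 * Ka * gamma * H^2
Pa = 0.5 * 0.346974 * 20.9 * 6.3^2
Pa = 143.91 kN/m


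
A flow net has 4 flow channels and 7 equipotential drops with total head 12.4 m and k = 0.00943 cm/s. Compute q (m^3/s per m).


Result: 0.0006682 m^3/s per m

Derivation:
Convert k to m/s for unit consistency with H:
k = 0.00943 cm/s = 0.00943 / 100 m/s = 9.43e-05 m/s
Using q = k * H * Nf / Nd
Nf / Nd = 4 / 7 = 0.5714
q = 9.43e-05 * 12.4 * 0.5714
q = 0.0006682 m^3/s per m


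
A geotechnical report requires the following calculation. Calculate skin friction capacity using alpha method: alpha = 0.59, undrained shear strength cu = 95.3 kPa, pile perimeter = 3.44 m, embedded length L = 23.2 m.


Using Qs = alpha * cu * perimeter * L
Qs = 0.59 * 95.3 * 3.44 * 23.2
Qs = 4487.36 kN


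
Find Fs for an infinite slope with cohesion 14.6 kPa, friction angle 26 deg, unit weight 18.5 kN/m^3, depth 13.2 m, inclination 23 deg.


Using Fs = c / (gamma*H*sin(beta)*cos(beta)) + tan(phi)/tan(beta)
Cohesion contribution = 14.6 / (18.5*13.2*sin(23)*cos(23))
Cohesion contribution = 0.166228
Friction contribution = tan(26)/tan(23) = 1.14903
Fs = 0.166228 + 1.14903
Fs = 1.315


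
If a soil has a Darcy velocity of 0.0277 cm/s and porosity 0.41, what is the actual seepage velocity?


Using v_s = v_d / n
v_s = 0.0277 / 0.41
v_s = 0.06756 cm/s


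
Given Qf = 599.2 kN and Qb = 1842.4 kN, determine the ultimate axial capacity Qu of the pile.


Result: 2441.6 kN

Derivation:
Using Qu = Qf + Qb
Qu = 599.2 + 1842.4
Qu = 2441.6 kN


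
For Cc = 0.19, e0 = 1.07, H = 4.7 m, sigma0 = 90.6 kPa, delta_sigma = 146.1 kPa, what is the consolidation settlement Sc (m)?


Result: 0.1799 m

Derivation:
Using Sc = Cc * H / (1 + e0) * log10((sigma0 + delta_sigma) / sigma0)
Stress ratio = (90.6 + 146.1) / 90.6 = 2.61258
log10(2.61258) = 0.41707
Cc * H / (1 + e0) = 0.19 * 4.7 / (1 + 1.07) = 0.431401
Sc = 0.431401 * 0.41707
Sc = 0.1799 m


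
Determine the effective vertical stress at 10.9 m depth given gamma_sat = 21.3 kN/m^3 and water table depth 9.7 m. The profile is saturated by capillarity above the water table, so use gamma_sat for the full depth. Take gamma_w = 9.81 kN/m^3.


Total stress = gamma_sat * depth
sigma = 21.3 * 10.9 = 232.17 kPa
Pore water pressure u = gamma_w * (depth - d_wt)
u = 9.81 * (10.9 - 9.7) = 11.772 kPa
Effective stress = sigma - u
sigma' = 232.17 - 11.772 = 220.4 kPa


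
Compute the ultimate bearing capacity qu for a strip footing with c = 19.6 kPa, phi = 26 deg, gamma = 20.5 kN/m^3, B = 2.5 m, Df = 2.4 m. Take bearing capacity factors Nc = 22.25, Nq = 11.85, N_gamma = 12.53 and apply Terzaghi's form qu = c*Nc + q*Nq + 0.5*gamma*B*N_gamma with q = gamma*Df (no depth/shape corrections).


Compute qu = c*Nc + gamma*Df*Nq + 0.5*gamma*B*N_gamma
Term 1: 19.6 * 22.25 = 436.1
Term 2: 20.5 * 2.4 * 11.85 = 583.02
Term 3: 0.5 * 20.5 * 2.5 * 12.53 = 321.08125
qu = 436.1 + 583.02 + 321.08125
qu = 1340.2 kPa


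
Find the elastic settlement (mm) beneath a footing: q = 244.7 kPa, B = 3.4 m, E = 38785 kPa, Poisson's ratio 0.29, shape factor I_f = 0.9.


Using Se = q * B * (1 - nu^2) * I_f / E
1 - nu^2 = 1 - 0.29^2 = 0.9159
Se = 244.7 * 3.4 * 0.9159 * 0.9 / 38785
Se = 0.017682 m
Convert to mm: Se = 0.017682 * 1000 = 17.682 mm


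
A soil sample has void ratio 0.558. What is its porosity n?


Result: 0.3582

Derivation:
Using the relation n = e / (1 + e)
n = 0.558 / (1 + 0.558)
n = 0.558 / 1.558
n = 0.3582


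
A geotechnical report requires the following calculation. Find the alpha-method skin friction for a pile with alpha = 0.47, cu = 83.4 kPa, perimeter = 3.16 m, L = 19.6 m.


Using Qs = alpha * cu * perimeter * L
Qs = 0.47 * 83.4 * 3.16 * 19.6
Qs = 2427.77 kN


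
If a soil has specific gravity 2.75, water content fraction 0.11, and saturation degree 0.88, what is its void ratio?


Using the relation e = Gs * w / S
e = 2.75 * 0.11 / 0.88
e = 0.3438


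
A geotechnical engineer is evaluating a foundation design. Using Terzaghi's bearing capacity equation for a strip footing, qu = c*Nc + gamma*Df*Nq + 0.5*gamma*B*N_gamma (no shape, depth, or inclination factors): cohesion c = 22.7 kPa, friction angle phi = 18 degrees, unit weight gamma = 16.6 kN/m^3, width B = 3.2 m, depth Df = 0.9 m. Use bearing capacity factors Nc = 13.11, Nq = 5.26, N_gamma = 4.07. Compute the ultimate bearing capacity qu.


Compute qu = c*Nc + gamma*Df*Nq + 0.5*gamma*B*N_gamma
Term 1: 22.7 * 13.11 = 297.597
Term 2: 16.6 * 0.9 * 5.26 = 78.5844
Term 3: 0.5 * 16.6 * 3.2 * 4.07 = 108.0992
qu = 297.597 + 78.5844 + 108.0992
qu = 484.28 kPa


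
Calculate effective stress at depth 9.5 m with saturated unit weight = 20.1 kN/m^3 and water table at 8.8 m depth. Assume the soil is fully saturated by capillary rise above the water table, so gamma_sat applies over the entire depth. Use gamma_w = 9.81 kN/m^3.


Result: 184.08 kPa

Derivation:
Total stress = gamma_sat * depth
sigma = 20.1 * 9.5 = 190.95 kPa
Pore water pressure u = gamma_w * (depth - d_wt)
u = 9.81 * (9.5 - 8.8) = 6.867 kPa
Effective stress = sigma - u
sigma' = 190.95 - 6.867 = 184.08 kPa


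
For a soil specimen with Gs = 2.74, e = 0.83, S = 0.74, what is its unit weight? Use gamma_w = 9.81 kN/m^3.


Using gamma = gamma_w * (Gs + S*e) / (1 + e)
Numerator: Gs + S*e = 2.74 + 0.74*0.83 = 3.3542
Denominator: 1 + e = 1 + 0.83 = 1.83
gamma = 9.81 * 3.3542 / 1.83
gamma = 17.981 kN/m^3


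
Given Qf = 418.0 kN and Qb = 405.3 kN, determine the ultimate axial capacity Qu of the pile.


Result: 823.3 kN

Derivation:
Using Qu = Qf + Qb
Qu = 418.0 + 405.3
Qu = 823.3 kN


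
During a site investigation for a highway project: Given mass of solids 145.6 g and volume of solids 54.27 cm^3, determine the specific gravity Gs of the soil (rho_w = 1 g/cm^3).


Result: 2.683

Derivation:
Using Gs = m_s / (V_s * rho_w)
Since rho_w = 1 g/cm^3:
Gs = 145.6 / 54.27
Gs = 2.683


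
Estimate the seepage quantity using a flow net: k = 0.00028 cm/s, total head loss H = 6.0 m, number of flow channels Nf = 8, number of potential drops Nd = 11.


Result: 1.222e-05 m^3/s per m

Derivation:
Convert k to m/s for unit consistency with H:
k = 0.00028 cm/s = 0.00028 / 100 m/s = 2.8e-06 m/s
Using q = k * H * Nf / Nd
Nf / Nd = 8 / 11 = 0.7273
q = 2.8e-06 * 6.0 * 0.7273
q = 1.222e-05 m^3/s per m


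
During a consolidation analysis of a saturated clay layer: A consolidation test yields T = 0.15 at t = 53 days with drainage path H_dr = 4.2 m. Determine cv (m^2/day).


Using cv = T * H_dr^2 / t
H_dr^2 = 4.2^2 = 17.64
cv = 0.15 * 17.64 / 53
cv = 0.04992 m^2/day


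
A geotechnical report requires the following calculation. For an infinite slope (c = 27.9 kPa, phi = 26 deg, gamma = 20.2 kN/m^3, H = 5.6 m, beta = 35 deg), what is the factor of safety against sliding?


Result: 1.221

Derivation:
Using Fs = c / (gamma*H*sin(beta)*cos(beta)) + tan(phi)/tan(beta)
Cohesion contribution = 27.9 / (20.2*5.6*sin(35)*cos(35))
Cohesion contribution = 0.524939
Friction contribution = tan(26)/tan(35) = 0.696554
Fs = 0.524939 + 0.696554
Fs = 1.221


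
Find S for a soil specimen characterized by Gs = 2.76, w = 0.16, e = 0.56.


Using S = Gs * w / e
S = 2.76 * 0.16 / 0.56
S = 0.7886


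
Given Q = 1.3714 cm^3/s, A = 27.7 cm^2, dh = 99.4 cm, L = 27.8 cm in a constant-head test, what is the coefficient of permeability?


Compute hydraulic gradient:
i = dh / L = 99.4 / 27.8 = 3.57554
Then apply Darcy's law:
k = Q / (A * i)
k = 1.3714 / (27.7 * 3.57554)
k = 1.3714 / 99.0424
k = 0.013847 cm/s


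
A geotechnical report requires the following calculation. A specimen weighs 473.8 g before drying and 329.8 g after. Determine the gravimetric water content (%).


Result: 43.66 %

Derivation:
Using w = (m_wet - m_dry) / m_dry * 100
m_wet - m_dry = 473.8 - 329.8 = 144.0 g
w = 144.0 / 329.8 * 100
w = 43.66 %


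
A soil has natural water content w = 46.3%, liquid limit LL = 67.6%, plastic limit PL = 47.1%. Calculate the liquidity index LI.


First compute the plasticity index:
PI = LL - PL = 67.6 - 47.1 = 20.5
Then compute the liquidity index:
LI = (w - PL) / PI
LI = (46.3 - 47.1) / 20.5
LI = -0.039


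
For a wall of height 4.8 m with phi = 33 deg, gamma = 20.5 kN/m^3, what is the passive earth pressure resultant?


Compute passive earth pressure coefficient:
Kp = tan^2(45 + phi/2) = tan^2(61.5) = 3.39212
Compute passive force:
Pp = 0.5 * Kp * gamma * H^2
Pp = 0.5 * 3.39212 * 20.5 * 4.8^2
Pp = 801.08 kN/m


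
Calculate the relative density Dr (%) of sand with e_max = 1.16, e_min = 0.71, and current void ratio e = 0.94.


Result: 48.89 %

Derivation:
Using Dr = (e_max - e) / (e_max - e_min) * 100
e_max - e = 1.16 - 0.94 = 0.22
e_max - e_min = 1.16 - 0.71 = 0.45
Dr = 0.22 / 0.45 * 100
Dr = 48.89 %


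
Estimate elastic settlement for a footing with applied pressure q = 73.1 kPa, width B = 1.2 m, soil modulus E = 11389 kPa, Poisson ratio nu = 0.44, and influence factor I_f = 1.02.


Result: 6.335 mm

Derivation:
Using Se = q * B * (1 - nu^2) * I_f / E
1 - nu^2 = 1 - 0.44^2 = 0.8064
Se = 73.1 * 1.2 * 0.8064 * 1.02 / 11389
Se = 0.006335 m
Convert to mm: Se = 0.006335 * 1000 = 6.335 mm


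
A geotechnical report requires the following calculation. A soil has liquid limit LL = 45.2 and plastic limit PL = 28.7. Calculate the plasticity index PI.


Result: 16.5

Derivation:
Using PI = LL - PL
PI = 45.2 - 28.7
PI = 16.5


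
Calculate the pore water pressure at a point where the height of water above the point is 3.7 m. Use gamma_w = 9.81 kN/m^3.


Result: 36.3 kPa

Derivation:
Using u = gamma_w * h_w
u = 9.81 * 3.7
u = 36.3 kPa


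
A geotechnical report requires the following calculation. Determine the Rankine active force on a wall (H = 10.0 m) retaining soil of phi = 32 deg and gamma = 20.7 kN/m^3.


Result: 318.01 kN/m

Derivation:
Compute active earth pressure coefficient:
Ka = tan^2(45 - phi/2) = tan^2(29.0) = 0.307259
Compute active force:
Pa = 0.5 * Ka * gamma * H^2
Pa = 0.5 * 0.307259 * 20.7 * 10.0^2
Pa = 318.01 kN/m


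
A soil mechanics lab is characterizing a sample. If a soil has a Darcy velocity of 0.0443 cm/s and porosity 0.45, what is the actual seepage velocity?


Result: 0.09844 cm/s

Derivation:
Using v_s = v_d / n
v_s = 0.0443 / 0.45
v_s = 0.09844 cm/s


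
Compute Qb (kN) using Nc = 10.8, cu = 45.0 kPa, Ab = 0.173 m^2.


Using Qb = Nc * cu * Ab
Qb = 10.8 * 45.0 * 0.173
Qb = 84.08 kN


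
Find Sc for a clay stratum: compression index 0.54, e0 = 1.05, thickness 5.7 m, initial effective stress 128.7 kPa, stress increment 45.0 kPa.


Using Sc = Cc * H / (1 + e0) * log10((sigma0 + delta_sigma) / sigma0)
Stress ratio = (128.7 + 45.0) / 128.7 = 1.34965
log10(1.34965) = 0.130221
Cc * H / (1 + e0) = 0.54 * 5.7 / (1 + 1.05) = 1.50146
Sc = 1.50146 * 0.130221
Sc = 0.1955 m


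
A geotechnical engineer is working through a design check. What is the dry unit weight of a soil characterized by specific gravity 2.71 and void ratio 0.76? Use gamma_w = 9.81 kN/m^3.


Using gamma_d = Gs * gamma_w / (1 + e)
gamma_d = 2.71 * 9.81 / (1 + 0.76)
gamma_d = 2.71 * 9.81 / 1.76
gamma_d = 15.105 kN/m^3


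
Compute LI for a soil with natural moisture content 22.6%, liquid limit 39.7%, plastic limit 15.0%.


First compute the plasticity index:
PI = LL - PL = 39.7 - 15.0 = 24.7
Then compute the liquidity index:
LI = (w - PL) / PI
LI = (22.6 - 15.0) / 24.7
LI = 0.308


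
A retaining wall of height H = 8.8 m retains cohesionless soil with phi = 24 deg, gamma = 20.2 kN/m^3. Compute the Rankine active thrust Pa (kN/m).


Compute active earth pressure coefficient:
Ka = tan^2(45 - phi/2) = tan^2(33.0) = 0.42173
Compute active force:
Pa = 0.5 * Ka * gamma * H^2
Pa = 0.5 * 0.42173 * 20.2 * 8.8^2
Pa = 329.85 kN/m


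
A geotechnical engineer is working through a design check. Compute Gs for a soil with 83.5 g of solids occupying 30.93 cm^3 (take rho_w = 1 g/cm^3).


Using Gs = m_s / (V_s * rho_w)
Since rho_w = 1 g/cm^3:
Gs = 83.5 / 30.93
Gs = 2.7


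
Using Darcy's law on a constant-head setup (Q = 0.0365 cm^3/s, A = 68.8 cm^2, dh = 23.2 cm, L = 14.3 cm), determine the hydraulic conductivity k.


Compute hydraulic gradient:
i = dh / L = 23.2 / 14.3 = 1.62238
Then apply Darcy's law:
k = Q / (A * i)
k = 0.0365 / (68.8 * 1.62238)
k = 0.0365 / 111.62
k = 0.000327 cm/s


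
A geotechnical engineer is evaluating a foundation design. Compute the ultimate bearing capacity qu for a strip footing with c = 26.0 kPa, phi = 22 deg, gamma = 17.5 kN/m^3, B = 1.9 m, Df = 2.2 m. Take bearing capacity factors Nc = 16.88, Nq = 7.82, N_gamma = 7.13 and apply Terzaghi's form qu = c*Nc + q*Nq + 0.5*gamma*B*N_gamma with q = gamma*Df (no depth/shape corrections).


Compute qu = c*Nc + gamma*Df*Nq + 0.5*gamma*B*N_gamma
Term 1: 26.0 * 16.88 = 438.88
Term 2: 17.5 * 2.2 * 7.82 = 301.07
Term 3: 0.5 * 17.5 * 1.9 * 7.13 = 118.53625
qu = 438.88 + 301.07 + 118.53625
qu = 858.49 kPa


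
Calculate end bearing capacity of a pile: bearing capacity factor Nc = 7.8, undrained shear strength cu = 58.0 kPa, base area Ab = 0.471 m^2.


Using Qb = Nc * cu * Ab
Qb = 7.8 * 58.0 * 0.471
Qb = 213.08 kN


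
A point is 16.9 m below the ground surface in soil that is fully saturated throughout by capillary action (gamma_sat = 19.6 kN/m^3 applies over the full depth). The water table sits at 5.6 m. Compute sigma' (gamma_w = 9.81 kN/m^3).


Result: 220.39 kPa

Derivation:
Total stress = gamma_sat * depth
sigma = 19.6 * 16.9 = 331.24 kPa
Pore water pressure u = gamma_w * (depth - d_wt)
u = 9.81 * (16.9 - 5.6) = 110.853 kPa
Effective stress = sigma - u
sigma' = 331.24 - 110.853 = 220.39 kPa


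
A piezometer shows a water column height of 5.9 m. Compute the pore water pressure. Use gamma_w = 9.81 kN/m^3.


Using u = gamma_w * h_w
u = 9.81 * 5.9
u = 57.88 kPa
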